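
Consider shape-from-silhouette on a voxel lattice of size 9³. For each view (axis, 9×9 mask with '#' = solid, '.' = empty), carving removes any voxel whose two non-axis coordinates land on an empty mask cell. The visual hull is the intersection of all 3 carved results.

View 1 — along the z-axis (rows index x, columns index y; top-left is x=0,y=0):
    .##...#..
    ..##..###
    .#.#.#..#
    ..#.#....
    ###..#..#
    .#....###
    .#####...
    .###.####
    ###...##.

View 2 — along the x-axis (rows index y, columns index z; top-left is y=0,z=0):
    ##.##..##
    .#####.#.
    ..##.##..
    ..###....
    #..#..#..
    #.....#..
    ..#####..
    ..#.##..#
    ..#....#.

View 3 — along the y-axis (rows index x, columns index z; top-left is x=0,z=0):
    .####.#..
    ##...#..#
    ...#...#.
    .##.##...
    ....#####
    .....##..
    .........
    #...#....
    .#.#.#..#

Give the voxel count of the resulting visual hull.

52 voxels

start: 9×9×9 = 729 voxels
carve view 1 (along z, XY-mask fill 40/81): 360 voxels remain
carve view 2 (along x, YZ-mask fill 35/81): 159 voxels remain
carve view 3 (along y, XZ-mask fill 28/81): 52 voxels remain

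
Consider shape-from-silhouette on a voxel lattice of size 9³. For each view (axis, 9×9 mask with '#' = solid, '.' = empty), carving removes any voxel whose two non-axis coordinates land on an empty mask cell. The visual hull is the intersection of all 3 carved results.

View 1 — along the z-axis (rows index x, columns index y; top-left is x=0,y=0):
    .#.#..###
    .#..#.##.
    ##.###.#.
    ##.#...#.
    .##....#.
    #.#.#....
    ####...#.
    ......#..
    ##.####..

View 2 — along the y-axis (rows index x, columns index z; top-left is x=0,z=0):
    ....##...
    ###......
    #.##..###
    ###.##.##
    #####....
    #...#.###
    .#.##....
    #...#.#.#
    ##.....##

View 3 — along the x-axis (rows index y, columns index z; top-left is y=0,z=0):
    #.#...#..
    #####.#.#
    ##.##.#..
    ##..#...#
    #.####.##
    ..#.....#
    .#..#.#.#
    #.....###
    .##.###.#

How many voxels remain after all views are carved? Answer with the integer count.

voxel count = 90

full grid |V| = 729
V1 z: intersect with XY mask (37 set) -- 333 left
V2 y: intersect with XZ mask (39 set) -- 159 left
V3 x: intersect with YZ mask (42 set) -- 90 left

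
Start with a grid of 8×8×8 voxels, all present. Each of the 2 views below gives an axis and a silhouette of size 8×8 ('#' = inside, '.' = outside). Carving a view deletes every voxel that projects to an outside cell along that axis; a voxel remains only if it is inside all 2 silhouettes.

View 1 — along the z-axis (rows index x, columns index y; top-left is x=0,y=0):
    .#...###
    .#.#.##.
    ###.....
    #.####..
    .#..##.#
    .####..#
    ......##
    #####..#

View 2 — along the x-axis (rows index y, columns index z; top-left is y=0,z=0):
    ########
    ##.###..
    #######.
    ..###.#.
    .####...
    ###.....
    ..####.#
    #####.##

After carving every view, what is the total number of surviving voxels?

full grid |V| = 512
[1] z-view keeps 33 columns → grid now 264
[2] x-view keeps 43 columns → grid now 176

176 voxels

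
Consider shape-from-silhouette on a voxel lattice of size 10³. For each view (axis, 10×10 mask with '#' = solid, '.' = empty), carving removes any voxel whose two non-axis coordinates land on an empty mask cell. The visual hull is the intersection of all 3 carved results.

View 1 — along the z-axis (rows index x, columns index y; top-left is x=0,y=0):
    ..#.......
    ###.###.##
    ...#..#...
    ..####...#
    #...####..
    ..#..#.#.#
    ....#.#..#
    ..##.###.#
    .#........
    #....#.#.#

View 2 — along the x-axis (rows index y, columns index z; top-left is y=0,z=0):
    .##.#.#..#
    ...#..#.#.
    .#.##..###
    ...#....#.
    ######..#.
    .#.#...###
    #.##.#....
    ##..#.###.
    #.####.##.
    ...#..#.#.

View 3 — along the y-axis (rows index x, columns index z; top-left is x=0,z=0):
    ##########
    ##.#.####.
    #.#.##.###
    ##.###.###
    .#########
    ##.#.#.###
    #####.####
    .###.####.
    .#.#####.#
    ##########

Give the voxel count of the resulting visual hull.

before carving: 1000 voxels (10×10×10)
step 1: project along z, AND mask (39/100) → |grid| = 390
step 2: project along x, AND mask (48/100) → |grid| = 184
step 3: project along y, AND mask (81/100) → |grid| = 153

remaining voxels: 153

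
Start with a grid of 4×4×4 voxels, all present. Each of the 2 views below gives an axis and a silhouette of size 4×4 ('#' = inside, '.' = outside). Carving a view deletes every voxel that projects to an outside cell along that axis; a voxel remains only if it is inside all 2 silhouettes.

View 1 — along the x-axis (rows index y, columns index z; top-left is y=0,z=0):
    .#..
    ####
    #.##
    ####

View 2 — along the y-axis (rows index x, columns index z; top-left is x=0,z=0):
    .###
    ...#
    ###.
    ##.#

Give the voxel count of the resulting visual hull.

|visual hull| = 30

start: 4×4×4 = 64 voxels
after view 1 [x-axis, 12 of 16 cells solid] → remaining = 48
after view 2 [y-axis, 10 of 16 cells solid] → remaining = 30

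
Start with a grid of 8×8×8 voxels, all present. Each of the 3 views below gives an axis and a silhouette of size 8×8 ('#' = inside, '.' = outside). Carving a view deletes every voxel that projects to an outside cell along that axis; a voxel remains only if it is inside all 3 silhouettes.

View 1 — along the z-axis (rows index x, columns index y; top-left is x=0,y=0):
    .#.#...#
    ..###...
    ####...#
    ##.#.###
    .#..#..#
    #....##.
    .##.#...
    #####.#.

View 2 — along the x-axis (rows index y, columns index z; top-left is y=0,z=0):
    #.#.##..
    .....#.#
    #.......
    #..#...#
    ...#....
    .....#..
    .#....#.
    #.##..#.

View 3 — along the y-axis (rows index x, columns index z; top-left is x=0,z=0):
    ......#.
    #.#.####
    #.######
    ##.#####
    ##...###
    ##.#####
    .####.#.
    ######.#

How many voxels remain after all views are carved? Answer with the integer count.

|visual hull| = 55

full grid |V| = 512
step 1: project along z, AND mask (32/64) → |grid| = 256
step 2: project along x, AND mask (18/64) → |grid| = 75
step 3: project along y, AND mask (45/64) → |grid| = 55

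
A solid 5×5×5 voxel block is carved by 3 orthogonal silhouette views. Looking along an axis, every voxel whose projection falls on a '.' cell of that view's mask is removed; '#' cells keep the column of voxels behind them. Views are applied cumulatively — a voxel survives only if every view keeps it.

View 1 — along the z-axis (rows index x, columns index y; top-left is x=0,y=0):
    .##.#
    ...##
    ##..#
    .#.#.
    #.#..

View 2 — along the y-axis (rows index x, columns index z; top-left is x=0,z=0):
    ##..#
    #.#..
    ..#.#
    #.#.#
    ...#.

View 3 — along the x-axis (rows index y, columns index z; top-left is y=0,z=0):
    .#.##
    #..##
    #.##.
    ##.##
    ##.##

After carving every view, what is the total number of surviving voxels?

remaining voxels: 17

before carving: 125 voxels (5×5×5)
  1. axis=2 (XY plane), |mask|=12  ⇒  voxels=60
  2. axis=1 (XZ plane), |mask|=11  ⇒  voxels=27
  3. axis=0 (YZ plane), |mask|=17  ⇒  voxels=17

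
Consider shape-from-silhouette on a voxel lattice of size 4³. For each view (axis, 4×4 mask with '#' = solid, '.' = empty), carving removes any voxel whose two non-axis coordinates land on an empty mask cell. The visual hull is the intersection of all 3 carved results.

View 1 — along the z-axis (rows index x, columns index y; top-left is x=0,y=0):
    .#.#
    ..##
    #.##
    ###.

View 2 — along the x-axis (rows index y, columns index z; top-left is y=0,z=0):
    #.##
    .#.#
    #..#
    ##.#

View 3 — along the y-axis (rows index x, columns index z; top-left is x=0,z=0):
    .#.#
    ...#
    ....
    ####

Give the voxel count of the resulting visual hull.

voxel count = 13

full grid |V| = 64
V1 z: intersect with XY mask (10 set) -- 40 left
V2 x: intersect with YZ mask (10 set) -- 25 left
V3 y: intersect with XZ mask (7 set) -- 13 left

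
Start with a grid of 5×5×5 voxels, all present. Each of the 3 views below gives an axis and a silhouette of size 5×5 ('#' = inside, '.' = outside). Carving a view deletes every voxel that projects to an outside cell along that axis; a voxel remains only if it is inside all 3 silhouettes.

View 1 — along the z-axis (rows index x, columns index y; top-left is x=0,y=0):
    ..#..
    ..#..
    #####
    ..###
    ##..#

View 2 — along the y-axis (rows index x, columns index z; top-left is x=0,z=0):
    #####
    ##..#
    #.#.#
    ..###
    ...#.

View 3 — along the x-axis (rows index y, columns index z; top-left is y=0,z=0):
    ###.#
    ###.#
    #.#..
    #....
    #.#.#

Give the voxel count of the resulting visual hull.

18 voxels

initial block: 5^3 = 125
after view 1 [z-axis, 13 of 25 cells solid] → remaining = 65
after view 2 [y-axis, 15 of 25 cells solid] → remaining = 35
after view 3 [x-axis, 14 of 25 cells solid] → remaining = 18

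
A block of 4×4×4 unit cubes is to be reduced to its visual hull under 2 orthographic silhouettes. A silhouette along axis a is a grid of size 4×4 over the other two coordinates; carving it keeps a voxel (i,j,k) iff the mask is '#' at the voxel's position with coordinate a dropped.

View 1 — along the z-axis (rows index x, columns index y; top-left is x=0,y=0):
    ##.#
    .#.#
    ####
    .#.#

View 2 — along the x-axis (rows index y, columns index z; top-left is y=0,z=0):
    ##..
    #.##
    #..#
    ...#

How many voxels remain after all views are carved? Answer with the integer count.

start: 4×4×4 = 64 voxels
after view 1 [z-axis, 11 of 16 cells solid] → remaining = 44
after view 2 [x-axis, 8 of 16 cells solid] → remaining = 22

voxel count = 22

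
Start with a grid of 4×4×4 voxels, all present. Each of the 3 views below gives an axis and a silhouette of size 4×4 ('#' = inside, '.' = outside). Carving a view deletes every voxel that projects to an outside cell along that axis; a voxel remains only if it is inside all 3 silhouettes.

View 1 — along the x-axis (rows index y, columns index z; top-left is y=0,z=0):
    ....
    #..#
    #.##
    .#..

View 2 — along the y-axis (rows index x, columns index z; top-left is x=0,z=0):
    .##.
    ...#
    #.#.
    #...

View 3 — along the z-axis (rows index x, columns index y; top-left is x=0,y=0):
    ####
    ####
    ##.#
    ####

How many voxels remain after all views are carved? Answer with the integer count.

remaining voxels: 7

initial block: 4^3 = 64
after view 1 [x-axis, 6 of 16 cells solid] → remaining = 24
after view 2 [y-axis, 6 of 16 cells solid] → remaining = 9
after view 3 [z-axis, 15 of 16 cells solid] → remaining = 7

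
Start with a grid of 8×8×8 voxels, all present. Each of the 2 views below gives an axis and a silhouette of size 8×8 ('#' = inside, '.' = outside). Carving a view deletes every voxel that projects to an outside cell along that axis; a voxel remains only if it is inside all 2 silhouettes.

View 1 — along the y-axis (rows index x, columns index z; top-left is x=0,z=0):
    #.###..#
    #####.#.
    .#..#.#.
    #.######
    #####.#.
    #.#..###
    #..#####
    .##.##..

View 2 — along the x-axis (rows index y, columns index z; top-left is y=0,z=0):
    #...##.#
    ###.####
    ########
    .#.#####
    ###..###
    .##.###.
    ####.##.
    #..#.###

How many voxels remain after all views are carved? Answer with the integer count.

initial block: 8^3 = 512
  1. axis=1 (XZ plane), |mask|=42  ⇒  voxels=336
  2. axis=0 (YZ plane), |mask|=47  ⇒  voxels=243

remaining voxels: 243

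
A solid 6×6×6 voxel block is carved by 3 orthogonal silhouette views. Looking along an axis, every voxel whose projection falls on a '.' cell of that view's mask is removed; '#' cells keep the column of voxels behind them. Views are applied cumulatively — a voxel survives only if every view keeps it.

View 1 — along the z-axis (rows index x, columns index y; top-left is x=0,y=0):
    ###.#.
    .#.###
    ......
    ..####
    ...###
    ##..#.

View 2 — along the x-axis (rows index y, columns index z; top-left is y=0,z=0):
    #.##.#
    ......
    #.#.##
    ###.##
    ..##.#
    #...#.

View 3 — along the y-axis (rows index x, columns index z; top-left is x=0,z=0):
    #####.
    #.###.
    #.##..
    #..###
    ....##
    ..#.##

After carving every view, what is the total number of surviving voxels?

voxel count = 33

initial block: 6^3 = 216
[1] z-view keeps 18 columns → grid now 108
[2] x-view keeps 18 columns → grid now 52
[3] y-view keeps 21 columns → grid now 33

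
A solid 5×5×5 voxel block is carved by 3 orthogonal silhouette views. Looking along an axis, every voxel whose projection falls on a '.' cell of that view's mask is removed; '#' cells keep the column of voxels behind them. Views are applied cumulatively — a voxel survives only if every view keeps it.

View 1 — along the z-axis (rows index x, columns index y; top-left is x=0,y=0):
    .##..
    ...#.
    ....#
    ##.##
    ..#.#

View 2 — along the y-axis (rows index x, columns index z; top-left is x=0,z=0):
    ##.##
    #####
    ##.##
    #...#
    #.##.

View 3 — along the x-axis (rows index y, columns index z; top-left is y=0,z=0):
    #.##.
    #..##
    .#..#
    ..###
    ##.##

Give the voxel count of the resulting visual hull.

|visual hull| = 20

before carving: 125 voxels (5×5×5)
[1] z-view keeps 10 columns → grid now 50
[2] y-view keeps 18 columns → grid now 31
[3] x-view keeps 15 columns → grid now 20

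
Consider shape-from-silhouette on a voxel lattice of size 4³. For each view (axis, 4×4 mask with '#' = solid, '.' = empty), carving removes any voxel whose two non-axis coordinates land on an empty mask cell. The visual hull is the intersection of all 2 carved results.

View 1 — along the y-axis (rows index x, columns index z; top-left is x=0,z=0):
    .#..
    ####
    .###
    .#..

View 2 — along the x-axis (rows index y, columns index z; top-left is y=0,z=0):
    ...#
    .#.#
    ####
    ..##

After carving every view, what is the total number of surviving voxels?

|visual hull| = 21

full grid |V| = 64
carve view 1 (along y, XZ-mask fill 9/16): 36 voxels remain
carve view 2 (along x, YZ-mask fill 9/16): 21 voxels remain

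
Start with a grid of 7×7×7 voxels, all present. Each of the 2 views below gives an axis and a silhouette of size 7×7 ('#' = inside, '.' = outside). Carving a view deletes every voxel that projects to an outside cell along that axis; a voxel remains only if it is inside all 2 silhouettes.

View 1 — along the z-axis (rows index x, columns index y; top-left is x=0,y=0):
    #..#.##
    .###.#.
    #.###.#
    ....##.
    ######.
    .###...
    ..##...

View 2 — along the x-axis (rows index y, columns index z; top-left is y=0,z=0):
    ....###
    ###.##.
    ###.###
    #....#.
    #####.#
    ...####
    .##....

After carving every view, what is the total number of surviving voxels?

full grid |V| = 343
V1 z: intersect with XY mask (26 set) -- 182 left
V2 x: intersect with YZ mask (28 set) -- 104 left

104 voxels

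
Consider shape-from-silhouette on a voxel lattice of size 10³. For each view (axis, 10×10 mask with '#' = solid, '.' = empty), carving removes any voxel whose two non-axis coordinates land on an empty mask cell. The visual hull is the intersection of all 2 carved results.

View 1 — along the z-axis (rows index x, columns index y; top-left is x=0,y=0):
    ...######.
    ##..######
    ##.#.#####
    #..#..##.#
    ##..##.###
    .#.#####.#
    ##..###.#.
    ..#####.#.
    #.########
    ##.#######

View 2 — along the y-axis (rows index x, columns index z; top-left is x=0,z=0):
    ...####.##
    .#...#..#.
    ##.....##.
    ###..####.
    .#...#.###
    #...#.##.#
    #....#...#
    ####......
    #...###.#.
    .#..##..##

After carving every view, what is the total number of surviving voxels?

voxel count = 329

initial block: 10^3 = 1000
  1. axis=2 (XY plane), |mask|=71  ⇒  voxels=710
  2. axis=1 (XZ plane), |mask|=47  ⇒  voxels=329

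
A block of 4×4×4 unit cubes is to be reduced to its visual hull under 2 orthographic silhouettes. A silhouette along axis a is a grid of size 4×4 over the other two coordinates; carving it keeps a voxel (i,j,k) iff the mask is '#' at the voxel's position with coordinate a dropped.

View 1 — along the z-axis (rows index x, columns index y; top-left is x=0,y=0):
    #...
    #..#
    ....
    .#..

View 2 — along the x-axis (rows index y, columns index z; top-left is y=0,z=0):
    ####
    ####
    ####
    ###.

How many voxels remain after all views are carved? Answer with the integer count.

before carving: 64 voxels (4×4×4)
V1 z: intersect with XY mask (4 set) -- 16 left
V2 x: intersect with YZ mask (15 set) -- 15 left

|visual hull| = 15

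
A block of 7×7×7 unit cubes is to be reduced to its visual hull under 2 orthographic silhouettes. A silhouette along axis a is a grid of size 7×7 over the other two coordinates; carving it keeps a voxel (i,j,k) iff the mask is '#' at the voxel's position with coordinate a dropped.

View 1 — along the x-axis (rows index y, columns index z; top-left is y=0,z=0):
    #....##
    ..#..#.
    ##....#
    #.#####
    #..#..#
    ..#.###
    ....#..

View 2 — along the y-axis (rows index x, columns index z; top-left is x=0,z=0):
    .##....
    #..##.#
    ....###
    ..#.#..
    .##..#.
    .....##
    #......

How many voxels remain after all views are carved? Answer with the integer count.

remaining voxels: 57

full grid |V| = 343
carve view 1 (along x, YZ-mask fill 22/49): 154 voxels remain
carve view 2 (along y, XZ-mask fill 17/49): 57 voxels remain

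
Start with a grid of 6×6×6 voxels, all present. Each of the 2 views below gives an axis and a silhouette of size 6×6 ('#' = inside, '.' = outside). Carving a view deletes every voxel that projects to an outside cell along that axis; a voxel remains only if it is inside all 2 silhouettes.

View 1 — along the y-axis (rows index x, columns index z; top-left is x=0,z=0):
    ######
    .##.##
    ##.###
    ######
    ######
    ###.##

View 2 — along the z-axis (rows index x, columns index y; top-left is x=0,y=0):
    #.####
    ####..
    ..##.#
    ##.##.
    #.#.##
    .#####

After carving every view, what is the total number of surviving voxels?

initial block: 6^3 = 216
[1] y-view keeps 32 columns → grid now 192
[2] z-view keeps 25 columns → grid now 134

remaining voxels: 134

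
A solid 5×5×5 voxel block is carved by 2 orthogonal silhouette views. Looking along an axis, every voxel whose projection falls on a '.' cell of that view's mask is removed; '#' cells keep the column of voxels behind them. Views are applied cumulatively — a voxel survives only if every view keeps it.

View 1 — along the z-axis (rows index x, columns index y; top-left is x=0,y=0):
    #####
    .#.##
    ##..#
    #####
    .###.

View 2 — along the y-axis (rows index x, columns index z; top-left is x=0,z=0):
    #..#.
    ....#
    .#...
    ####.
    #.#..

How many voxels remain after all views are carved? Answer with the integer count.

before carving: 125 voxels (5×5×5)
carve view 1 (along z, XY-mask fill 19/25): 95 voxels remain
carve view 2 (along y, XZ-mask fill 10/25): 42 voxels remain

|visual hull| = 42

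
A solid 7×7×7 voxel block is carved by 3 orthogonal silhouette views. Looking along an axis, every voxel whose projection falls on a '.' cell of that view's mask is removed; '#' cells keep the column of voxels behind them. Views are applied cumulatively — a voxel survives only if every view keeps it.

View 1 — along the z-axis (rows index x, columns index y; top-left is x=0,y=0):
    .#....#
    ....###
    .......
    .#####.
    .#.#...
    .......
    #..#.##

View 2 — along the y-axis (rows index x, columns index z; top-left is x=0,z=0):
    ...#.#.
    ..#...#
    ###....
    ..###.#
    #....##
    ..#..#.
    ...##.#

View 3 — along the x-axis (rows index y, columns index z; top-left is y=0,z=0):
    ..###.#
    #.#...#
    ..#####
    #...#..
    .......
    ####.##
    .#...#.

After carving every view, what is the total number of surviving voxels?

initial block: 7^3 = 343
[1] z-view keeps 16 columns → grid now 112
[2] y-view keeps 19 columns → grid now 48
[3] x-view keeps 22 columns → grid now 22

22 voxels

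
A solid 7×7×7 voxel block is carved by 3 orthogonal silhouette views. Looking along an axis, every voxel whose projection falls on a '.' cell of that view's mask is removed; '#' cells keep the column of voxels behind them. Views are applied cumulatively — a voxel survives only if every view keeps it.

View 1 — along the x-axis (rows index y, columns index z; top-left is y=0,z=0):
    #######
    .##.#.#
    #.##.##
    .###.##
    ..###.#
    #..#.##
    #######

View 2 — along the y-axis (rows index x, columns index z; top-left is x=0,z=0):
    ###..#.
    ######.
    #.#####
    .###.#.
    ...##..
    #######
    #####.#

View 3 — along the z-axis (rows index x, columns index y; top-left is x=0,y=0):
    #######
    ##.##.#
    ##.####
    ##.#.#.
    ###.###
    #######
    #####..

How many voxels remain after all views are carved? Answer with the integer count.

full grid |V| = 343
after view 1 [x-axis, 36 of 49 cells solid] → remaining = 252
after view 2 [y-axis, 35 of 49 cells solid] → remaining = 178
after view 3 [z-axis, 40 of 49 cells solid] → remaining = 147

voxel count = 147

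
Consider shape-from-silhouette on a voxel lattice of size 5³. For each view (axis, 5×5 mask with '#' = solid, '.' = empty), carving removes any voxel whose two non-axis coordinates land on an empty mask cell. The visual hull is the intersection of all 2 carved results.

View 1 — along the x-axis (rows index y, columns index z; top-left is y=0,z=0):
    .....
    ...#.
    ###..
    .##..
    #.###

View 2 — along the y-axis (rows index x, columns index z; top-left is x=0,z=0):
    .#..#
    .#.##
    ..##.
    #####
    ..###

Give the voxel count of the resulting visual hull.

|visual hull| = 29

start: 5×5×5 = 125 voxels
  1. axis=0 (YZ plane), |mask|=10  ⇒  voxels=50
  2. axis=1 (XZ plane), |mask|=15  ⇒  voxels=29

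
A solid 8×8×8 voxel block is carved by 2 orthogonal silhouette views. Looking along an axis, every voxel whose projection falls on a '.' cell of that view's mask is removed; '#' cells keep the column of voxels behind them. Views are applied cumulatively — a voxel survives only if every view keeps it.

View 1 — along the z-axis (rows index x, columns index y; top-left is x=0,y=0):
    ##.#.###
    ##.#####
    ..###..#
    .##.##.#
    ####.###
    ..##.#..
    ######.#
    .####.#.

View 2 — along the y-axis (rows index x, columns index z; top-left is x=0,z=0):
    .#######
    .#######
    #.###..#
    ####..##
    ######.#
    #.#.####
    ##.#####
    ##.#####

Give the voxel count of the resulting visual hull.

voxel count = 292

full grid |V| = 512
V1 z: intersect with XY mask (44 set) -- 352 left
V2 y: intersect with XZ mask (52 set) -- 292 left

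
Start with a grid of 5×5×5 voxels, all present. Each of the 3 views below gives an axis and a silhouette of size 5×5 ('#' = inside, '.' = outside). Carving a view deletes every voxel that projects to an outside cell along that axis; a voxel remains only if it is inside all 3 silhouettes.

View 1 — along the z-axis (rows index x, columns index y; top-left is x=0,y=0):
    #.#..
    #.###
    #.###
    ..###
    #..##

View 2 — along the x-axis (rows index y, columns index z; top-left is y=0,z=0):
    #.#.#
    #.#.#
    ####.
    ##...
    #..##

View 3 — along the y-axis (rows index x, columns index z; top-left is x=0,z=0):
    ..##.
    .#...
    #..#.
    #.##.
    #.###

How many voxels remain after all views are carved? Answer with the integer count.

start: 5×5×5 = 125 voxels
after view 1 [z-axis, 16 of 25 cells solid] → remaining = 80
after view 2 [x-axis, 15 of 25 cells solid] → remaining = 48
after view 3 [y-axis, 12 of 25 cells solid] → remaining = 24

remaining voxels: 24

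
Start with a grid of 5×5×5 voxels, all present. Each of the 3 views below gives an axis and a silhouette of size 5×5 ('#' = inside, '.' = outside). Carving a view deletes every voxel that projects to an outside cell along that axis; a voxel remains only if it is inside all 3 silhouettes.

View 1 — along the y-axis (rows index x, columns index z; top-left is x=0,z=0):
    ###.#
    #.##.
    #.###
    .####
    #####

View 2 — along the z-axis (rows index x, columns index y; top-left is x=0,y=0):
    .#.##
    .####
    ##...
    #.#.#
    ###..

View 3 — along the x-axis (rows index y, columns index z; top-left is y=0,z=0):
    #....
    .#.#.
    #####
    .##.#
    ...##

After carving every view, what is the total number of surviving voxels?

|visual hull| = 27

full grid |V| = 125
carve view 1 (along y, XZ-mask fill 20/25): 100 voxels remain
carve view 2 (along z, XY-mask fill 15/25): 59 voxels remain
carve view 3 (along x, YZ-mask fill 13/25): 27 voxels remain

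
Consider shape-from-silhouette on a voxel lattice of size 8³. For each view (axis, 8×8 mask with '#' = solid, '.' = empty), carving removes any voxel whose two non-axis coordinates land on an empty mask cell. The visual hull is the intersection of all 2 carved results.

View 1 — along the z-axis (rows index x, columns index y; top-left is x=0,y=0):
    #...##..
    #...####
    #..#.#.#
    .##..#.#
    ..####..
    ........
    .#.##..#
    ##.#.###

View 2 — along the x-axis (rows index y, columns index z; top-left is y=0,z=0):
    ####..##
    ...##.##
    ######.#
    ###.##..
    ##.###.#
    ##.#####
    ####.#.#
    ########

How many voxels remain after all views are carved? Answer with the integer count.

before carving: 512 voxels (8×8×8)
step 1: project along z, AND mask (30/64) → |grid| = 240
step 2: project along x, AND mask (49/64) → |grid| = 188

voxel count = 188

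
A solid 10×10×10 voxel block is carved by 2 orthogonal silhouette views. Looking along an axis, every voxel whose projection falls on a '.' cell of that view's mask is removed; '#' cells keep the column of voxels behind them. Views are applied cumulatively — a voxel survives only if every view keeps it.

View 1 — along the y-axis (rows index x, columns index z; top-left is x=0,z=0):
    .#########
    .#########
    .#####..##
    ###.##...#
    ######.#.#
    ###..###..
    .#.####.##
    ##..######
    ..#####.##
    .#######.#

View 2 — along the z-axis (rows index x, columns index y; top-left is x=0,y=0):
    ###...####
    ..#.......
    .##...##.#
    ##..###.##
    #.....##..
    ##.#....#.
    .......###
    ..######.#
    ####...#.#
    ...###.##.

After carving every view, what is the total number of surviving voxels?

remaining voxels: 356

start: 10×10×10 = 1000 voxels
[1] y-view keeps 75 columns → grid now 750
[2] z-view keeps 48 columns → grid now 356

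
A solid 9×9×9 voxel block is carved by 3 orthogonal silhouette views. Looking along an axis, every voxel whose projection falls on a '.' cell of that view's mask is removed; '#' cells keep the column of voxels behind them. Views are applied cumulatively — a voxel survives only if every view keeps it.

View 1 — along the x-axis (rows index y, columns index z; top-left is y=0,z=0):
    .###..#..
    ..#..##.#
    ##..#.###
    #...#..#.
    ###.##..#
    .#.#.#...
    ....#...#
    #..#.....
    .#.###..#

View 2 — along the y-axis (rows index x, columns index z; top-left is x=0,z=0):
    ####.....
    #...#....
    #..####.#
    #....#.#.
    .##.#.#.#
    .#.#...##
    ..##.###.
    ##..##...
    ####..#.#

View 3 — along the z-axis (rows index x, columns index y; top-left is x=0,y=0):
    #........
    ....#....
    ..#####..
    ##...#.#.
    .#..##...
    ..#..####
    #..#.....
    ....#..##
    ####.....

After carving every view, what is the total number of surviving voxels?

initial block: 9^3 = 729
step 1: project along x, AND mask (35/81) → |grid| = 315
step 2: project along y, AND mask (39/81) → |grid| = 155
step 3: project along z, AND mask (28/81) → |grid| = 64

voxel count = 64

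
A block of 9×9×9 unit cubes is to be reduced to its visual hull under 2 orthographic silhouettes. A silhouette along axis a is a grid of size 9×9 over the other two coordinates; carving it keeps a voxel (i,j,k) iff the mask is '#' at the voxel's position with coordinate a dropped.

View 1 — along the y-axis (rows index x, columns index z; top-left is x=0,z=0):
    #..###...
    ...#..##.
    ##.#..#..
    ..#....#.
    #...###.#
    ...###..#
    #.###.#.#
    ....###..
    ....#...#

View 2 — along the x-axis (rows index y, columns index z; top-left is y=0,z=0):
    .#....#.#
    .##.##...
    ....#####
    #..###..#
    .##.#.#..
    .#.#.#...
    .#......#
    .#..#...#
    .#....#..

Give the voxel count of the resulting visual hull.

113 voxels

start: 9×9×9 = 729 voxels
[1] y-view keeps 33 columns → grid now 297
[2] x-view keeps 31 columns → grid now 113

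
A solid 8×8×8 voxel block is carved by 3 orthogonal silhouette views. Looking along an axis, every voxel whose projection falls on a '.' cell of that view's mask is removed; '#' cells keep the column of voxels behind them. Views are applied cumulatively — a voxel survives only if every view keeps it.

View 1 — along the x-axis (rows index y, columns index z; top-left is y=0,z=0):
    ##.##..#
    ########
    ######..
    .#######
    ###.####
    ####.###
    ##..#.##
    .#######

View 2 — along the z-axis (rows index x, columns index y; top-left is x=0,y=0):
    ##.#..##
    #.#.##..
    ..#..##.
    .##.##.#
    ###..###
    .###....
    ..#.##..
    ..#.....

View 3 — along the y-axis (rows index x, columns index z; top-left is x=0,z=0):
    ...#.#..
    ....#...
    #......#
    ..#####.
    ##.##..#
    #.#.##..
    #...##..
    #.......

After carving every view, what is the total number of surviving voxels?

|visual hull| = 83

full grid |V| = 512
carve view 1 (along x, YZ-mask fill 52/64): 416 voxels remain
carve view 2 (along z, XY-mask fill 30/64): 195 voxels remain
carve view 3 (along y, XZ-mask fill 23/64): 83 voxels remain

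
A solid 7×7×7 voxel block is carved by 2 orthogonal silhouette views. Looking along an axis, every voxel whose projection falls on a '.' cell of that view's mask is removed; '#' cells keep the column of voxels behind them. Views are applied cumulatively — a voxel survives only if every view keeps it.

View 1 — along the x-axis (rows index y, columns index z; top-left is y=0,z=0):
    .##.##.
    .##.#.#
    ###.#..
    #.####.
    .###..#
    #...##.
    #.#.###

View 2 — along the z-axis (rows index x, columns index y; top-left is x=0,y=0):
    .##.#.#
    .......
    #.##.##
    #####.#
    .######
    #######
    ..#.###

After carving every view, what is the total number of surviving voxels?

start: 7×7×7 = 343 voxels
V1 x: intersect with YZ mask (29 set) -- 203 left
V2 z: intersect with XY mask (32 set) -- 134 left

|visual hull| = 134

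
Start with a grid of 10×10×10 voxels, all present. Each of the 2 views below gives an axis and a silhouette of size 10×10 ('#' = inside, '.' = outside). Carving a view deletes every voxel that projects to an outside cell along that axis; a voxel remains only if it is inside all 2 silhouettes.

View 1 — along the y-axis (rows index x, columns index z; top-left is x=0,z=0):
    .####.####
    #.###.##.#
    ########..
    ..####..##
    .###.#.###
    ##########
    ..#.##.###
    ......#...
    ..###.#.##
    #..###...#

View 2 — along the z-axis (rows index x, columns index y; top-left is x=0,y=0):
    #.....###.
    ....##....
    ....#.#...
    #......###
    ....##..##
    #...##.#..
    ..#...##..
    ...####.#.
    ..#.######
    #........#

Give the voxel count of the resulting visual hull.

full grid |V| = 1000
  1. axis=1 (XZ plane), |mask|=64  ⇒  voxels=640
  2. axis=2 (XY plane), |mask|=37  ⇒  voxels=229

remaining voxels: 229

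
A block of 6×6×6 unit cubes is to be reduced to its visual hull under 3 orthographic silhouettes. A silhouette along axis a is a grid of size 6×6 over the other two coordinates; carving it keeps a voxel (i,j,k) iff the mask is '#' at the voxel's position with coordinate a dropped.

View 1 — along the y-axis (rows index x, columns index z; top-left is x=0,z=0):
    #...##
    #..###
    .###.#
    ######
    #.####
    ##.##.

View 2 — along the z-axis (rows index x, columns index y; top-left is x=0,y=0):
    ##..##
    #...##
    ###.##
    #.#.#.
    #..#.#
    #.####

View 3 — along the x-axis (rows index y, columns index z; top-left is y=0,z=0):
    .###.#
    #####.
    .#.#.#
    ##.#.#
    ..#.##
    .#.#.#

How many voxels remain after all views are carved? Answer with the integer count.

|visual hull| = 55

before carving: 216 voxels (6×6×6)
after view 1 [y-axis, 26 of 36 cells solid] → remaining = 156
after view 2 [z-axis, 23 of 36 cells solid] → remaining = 97
after view 3 [x-axis, 22 of 36 cells solid] → remaining = 55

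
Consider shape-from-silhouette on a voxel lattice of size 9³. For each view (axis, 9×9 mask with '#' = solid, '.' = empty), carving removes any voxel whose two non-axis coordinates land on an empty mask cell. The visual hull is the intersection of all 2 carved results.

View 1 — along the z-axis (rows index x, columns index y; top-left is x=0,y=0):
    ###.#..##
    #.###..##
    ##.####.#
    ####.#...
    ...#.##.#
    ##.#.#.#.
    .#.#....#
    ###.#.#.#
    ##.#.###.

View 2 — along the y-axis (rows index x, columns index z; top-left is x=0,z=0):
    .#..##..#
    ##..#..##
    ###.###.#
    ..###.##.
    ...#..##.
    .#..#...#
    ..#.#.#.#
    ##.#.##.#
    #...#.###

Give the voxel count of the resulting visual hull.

remaining voxels: 233

full grid |V| = 729
[1] z-view keeps 48 columns → grid now 432
[2] y-view keeps 42 columns → grid now 233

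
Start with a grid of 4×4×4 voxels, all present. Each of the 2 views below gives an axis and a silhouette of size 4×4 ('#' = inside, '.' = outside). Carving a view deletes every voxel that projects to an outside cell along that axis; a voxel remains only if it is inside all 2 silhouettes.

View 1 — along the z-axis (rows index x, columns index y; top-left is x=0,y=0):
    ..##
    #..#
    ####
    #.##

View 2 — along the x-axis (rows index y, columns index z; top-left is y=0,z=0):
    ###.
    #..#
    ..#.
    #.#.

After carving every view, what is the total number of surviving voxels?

|visual hull| = 22

before carving: 64 voxels (4×4×4)
[1] z-view keeps 11 columns → grid now 44
[2] x-view keeps 8 columns → grid now 22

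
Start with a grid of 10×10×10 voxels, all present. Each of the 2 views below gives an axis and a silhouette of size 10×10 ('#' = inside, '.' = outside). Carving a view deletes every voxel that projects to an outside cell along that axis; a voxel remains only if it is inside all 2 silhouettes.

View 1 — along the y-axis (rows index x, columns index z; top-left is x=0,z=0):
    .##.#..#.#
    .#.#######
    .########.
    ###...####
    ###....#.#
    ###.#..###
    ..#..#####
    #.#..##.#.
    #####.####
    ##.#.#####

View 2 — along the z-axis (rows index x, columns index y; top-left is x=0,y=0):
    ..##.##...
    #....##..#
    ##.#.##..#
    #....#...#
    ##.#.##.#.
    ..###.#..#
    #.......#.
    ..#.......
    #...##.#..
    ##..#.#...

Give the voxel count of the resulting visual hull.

full grid |V| = 1000
step 1: project along y, AND mask (68/100) → |grid| = 680
step 2: project along z, AND mask (39/100) → |grid| = 271

remaining voxels: 271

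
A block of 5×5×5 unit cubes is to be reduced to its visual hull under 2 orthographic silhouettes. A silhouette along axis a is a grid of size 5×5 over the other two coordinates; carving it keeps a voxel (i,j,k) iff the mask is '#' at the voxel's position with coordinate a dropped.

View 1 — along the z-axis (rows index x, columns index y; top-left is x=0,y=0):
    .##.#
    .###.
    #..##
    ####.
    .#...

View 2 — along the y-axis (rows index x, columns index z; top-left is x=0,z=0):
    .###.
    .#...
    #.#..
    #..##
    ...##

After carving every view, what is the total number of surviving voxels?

start: 5×5×5 = 125 voxels
V1 z: intersect with XY mask (14 set) -- 70 left
V2 y: intersect with XZ mask (11 set) -- 32 left

|visual hull| = 32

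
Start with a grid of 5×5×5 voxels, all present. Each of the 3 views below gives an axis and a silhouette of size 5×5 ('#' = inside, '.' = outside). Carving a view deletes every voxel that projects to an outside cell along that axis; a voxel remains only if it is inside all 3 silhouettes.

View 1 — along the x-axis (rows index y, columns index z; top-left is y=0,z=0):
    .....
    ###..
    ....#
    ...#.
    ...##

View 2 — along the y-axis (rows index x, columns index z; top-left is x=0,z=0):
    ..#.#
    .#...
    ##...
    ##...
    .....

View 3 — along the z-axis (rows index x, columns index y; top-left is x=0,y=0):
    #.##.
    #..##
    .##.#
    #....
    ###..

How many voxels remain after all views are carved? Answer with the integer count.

|visual hull| = 3

initial block: 5^3 = 125
step 1: project along x, AND mask (7/25) → |grid| = 35
step 2: project along y, AND mask (7/25) → |grid| = 8
step 3: project along z, AND mask (13/25) → |grid| = 3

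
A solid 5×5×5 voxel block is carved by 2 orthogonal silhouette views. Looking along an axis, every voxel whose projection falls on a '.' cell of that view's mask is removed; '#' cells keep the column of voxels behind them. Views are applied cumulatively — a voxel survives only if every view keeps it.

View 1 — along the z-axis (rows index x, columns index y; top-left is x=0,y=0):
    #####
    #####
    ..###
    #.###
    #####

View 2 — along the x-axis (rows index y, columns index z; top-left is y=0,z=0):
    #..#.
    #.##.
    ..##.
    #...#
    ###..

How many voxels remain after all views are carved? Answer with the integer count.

full grid |V| = 125
after view 1 [z-axis, 22 of 25 cells solid] → remaining = 110
after view 2 [x-axis, 12 of 25 cells solid] → remaining = 52

|visual hull| = 52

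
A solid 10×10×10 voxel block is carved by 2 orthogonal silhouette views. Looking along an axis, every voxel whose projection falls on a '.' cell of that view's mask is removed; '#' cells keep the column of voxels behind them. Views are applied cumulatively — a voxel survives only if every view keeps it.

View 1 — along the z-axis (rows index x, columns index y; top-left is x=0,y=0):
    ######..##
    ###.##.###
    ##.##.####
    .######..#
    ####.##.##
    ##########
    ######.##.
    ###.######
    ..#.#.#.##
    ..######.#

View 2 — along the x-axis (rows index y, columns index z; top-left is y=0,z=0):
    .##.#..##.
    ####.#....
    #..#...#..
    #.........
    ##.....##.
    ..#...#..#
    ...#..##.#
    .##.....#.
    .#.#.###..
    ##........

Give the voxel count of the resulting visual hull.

|visual hull| = 273

before carving: 1000 voxels (10×10×10)
[1] z-view keeps 78 columns → grid now 780
[2] x-view keeps 35 columns → grid now 273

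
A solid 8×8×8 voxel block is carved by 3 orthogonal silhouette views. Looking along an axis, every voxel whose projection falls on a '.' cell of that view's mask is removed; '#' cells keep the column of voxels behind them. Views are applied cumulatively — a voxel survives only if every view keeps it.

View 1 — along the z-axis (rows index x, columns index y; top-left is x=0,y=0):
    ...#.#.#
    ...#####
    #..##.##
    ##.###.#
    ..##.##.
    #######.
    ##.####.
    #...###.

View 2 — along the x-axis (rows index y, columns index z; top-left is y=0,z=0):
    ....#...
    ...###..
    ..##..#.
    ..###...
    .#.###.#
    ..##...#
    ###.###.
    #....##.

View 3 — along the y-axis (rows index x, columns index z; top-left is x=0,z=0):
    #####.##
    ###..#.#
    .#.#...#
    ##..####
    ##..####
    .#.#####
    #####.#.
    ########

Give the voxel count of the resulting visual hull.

95 voxels

initial block: 8^3 = 512
carve view 1 (along z, XY-mask fill 40/64): 320 voxels remain
carve view 2 (along x, YZ-mask fill 27/64): 140 voxels remain
carve view 3 (along y, XZ-mask fill 47/64): 95 voxels remain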